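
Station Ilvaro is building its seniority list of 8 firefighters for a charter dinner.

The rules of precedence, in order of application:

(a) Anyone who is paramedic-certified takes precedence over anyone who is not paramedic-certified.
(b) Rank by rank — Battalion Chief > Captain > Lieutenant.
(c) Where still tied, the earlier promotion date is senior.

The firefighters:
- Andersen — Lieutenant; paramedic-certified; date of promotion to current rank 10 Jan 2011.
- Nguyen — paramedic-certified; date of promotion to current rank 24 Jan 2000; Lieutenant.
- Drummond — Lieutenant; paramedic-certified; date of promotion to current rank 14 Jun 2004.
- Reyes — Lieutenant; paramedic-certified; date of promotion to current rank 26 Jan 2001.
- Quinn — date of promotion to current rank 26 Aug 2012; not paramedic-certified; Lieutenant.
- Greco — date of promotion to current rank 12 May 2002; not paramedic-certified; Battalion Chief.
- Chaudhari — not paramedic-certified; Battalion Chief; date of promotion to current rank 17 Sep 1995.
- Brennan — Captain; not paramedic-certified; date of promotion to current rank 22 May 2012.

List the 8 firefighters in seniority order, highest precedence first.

By the first rule: Nguyen, Reyes, Drummond and Andersen (each paramedic-certified); then Chaudhari, Greco, Brennan and Quinn (each not paramedic-certified).
Nguyen, Reyes, Drummond and Andersen are each Lieutenant, so the next rule applies.
Among Nguyen, Reyes, Drummond and Andersen, by date of promotion to current rank (earlier first): Nguyen (24 Jan 2000) before Reyes (26 Jan 2001) before Drummond (14 Jun 2004) before Andersen (10 Jan 2011).
Among Chaudhari, Greco, Brennan and Quinn, by rank: Chaudhari and Greco (Battalion Chief) before Brennan (Captain) before Quinn (Lieutenant).
Among Chaudhari and Greco, by date of promotion to current rank (earlier first): Chaudhari (17 Sep 1995) before Greco (12 May 2002).
Full order: Nguyen, Reyes, Drummond, Andersen, Chaudhari, Greco, Brennan, Quinn.

Nguyen, Reyes, Drummond, Andersen, Chaudhari, Greco, Brennan, Quinn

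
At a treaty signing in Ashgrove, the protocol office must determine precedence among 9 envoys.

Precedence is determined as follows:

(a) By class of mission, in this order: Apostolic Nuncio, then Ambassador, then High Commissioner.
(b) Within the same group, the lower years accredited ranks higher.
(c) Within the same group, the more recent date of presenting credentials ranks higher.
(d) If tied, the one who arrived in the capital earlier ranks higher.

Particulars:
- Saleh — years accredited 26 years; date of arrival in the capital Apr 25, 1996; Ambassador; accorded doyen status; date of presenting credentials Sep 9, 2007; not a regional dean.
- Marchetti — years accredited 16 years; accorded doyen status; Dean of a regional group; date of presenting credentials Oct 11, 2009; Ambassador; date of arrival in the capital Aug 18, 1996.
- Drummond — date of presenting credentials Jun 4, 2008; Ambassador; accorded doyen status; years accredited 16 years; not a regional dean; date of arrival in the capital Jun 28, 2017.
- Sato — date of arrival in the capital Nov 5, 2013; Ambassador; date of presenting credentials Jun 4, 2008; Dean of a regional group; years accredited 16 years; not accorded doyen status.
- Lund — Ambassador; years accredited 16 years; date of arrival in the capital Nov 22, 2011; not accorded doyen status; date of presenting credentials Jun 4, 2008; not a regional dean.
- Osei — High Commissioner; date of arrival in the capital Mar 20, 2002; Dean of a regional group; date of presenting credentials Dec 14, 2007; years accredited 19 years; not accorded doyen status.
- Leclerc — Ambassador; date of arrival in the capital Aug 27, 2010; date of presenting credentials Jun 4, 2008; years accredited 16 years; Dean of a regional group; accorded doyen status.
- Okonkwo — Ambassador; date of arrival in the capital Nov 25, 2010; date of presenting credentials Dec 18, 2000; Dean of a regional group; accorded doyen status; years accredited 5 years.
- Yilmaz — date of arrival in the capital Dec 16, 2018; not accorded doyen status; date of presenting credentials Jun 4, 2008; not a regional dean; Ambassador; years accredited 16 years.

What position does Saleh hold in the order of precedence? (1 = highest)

8

By class of mission: Okonkwo, Marchetti, Leclerc, Lund, Sato, Drummond, Yilmaz and Saleh (Ambassador); then Osei (High Commissioner).
Among Okonkwo, Marchetti, Leclerc, Lund, Sato, Drummond, Yilmaz and Saleh, by years accredited (lower first): Okonkwo (5 years) before Marchetti, Leclerc, Lund, Sato, Drummond and Yilmaz (16 years) before Saleh (26 years).
Among Marchetti, Leclerc, Lund, Sato, Drummond and Yilmaz, by date of presenting credentials (later first): Marchetti (Oct 11, 2009) before Leclerc, Lund, Sato, Drummond and Yilmaz (Jun 4, 2008).
Among Leclerc, Lund, Sato, Drummond and Yilmaz, by date of arrival in the capital (earlier first): Leclerc (Aug 27, 2010) before Lund (Nov 22, 2011) before Sato (Nov 5, 2013) before Drummond (Jun 28, 2017) before Yilmaz (Dec 16, 2018).
Order: Okonkwo, Marchetti, Leclerc, Lund, Sato, Drummond, Yilmaz, Saleh, Osei. So position 8.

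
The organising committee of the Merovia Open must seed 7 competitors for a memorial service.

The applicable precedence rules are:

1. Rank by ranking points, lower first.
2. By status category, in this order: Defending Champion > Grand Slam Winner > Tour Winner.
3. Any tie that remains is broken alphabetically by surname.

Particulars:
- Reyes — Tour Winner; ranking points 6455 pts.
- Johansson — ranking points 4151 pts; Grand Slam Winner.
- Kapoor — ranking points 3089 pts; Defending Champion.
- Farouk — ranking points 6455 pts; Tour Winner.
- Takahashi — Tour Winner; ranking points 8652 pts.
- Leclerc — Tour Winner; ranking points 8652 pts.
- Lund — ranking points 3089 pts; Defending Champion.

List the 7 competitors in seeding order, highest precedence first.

By ranking points (lower first): Kapoor and Lund (both 3089 pts); then Johansson (4151 pts); then Farouk and Reyes (both 6455 pts); then Leclerc and Takahashi (both 8652 pts).
Kapoor and Lund are each Defending Champion, so the next rule applies.
Among Kapoor and Lund, alphabetically by surname: Kapoor before Lund.
Farouk and Reyes are each Tour Winner, so the next rule applies.
Among Farouk and Reyes, alphabetically by surname: Farouk before Reyes.
Leclerc and Takahashi are each Tour Winner, so the next rule applies.
Among Leclerc and Takahashi, alphabetically by surname: Leclerc before Takahashi.
Full order: Kapoor, Lund, Johansson, Farouk, Reyes, Leclerc, Takahashi.

Kapoor, Lund, Johansson, Farouk, Reyes, Leclerc, Takahashi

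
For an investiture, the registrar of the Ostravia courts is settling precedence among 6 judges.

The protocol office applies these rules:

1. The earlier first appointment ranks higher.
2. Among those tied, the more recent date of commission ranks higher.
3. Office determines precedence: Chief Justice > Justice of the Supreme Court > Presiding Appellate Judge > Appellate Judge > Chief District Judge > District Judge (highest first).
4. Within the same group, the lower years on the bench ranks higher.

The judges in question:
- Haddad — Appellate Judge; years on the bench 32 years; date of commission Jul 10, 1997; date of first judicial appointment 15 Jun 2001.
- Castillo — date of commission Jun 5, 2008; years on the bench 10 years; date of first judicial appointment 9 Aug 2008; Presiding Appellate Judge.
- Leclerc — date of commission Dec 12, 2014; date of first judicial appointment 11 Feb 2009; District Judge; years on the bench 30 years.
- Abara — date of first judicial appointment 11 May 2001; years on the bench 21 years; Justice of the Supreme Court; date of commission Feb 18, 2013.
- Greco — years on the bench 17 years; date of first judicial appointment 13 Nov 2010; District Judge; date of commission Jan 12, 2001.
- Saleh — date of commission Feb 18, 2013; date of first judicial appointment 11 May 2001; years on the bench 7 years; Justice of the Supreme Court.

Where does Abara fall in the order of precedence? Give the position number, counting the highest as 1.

2

By date of first judicial appointment (earlier first): Saleh and Abara (both 11 May 2001); then Haddad (15 Jun 2001); then Castillo (9 Aug 2008); then Leclerc (11 Feb 2009); then Greco (13 Nov 2010).
Saleh and Abara both have date of commission Feb 18, 2013, so the next rule applies.
Saleh and Abara are each Justice of the Supreme Court, so the next rule applies.
Among Saleh and Abara, by years on the bench (lower first): Saleh (7 years) before Abara (21 years).
Order: Saleh, Abara, Haddad, Castillo, Leclerc, Greco. So position 2.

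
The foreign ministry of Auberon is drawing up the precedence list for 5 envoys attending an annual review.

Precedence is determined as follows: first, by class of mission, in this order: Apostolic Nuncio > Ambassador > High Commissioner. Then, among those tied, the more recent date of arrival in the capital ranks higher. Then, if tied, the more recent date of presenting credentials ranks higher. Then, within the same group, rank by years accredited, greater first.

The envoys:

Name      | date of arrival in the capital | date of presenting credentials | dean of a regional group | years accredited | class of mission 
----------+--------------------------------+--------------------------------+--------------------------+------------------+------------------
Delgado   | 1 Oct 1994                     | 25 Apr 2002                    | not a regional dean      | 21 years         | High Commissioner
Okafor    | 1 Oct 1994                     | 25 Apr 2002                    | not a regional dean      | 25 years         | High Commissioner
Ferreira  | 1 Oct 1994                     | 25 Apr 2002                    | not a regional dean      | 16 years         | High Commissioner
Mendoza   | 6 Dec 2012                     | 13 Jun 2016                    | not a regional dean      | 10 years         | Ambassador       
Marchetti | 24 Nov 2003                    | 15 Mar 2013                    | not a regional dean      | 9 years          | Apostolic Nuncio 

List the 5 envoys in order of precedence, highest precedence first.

Marchetti, Mendoza, Okafor, Delgado, Ferreira

By class of mission: Marchetti (Apostolic Nuncio); then Mendoza (Ambassador); then Okafor, Delgado and Ferreira (High Commissioner).
Okafor, Delgado and Ferreira all have date of arrival in the capital 1 Oct 1994, so the next rule applies.
Okafor, Delgado and Ferreira all have date of presenting credentials 25 Apr 2002, so the next rule applies.
Among Okafor, Delgado and Ferreira, by years accredited (higher first): Okafor (25 years) before Delgado (21 years) before Ferreira (16 years).
Full order: Marchetti, Mendoza, Okafor, Delgado, Ferreira.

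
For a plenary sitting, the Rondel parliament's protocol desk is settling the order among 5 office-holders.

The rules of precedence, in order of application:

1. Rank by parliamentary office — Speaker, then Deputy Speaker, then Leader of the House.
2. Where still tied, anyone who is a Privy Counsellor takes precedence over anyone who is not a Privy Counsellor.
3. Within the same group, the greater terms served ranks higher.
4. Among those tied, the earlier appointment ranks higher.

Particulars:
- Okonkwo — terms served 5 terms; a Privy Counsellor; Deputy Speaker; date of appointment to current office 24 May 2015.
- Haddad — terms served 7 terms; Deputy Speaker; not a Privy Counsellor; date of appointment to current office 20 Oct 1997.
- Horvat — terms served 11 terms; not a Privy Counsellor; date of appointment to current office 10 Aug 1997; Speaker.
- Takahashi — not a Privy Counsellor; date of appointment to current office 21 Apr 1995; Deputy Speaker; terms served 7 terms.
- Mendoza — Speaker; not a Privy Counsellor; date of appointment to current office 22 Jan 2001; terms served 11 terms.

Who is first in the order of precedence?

Horvat

By parliamentary office: Horvat and Mendoza (Speaker); then Okonkwo, Takahashi and Haddad (Deputy Speaker).
Horvat and Mendoza are each not a Privy Counsellor, so the next rule applies.
Horvat and Mendoza both have terms served 11 terms, so the next rule applies.
Among Horvat and Mendoza, by date of appointment to current office (earlier first): Horvat (10 Aug 1997) before Mendoza (22 Jan 2001).
Among Okonkwo, Takahashi and Haddad, a Privy Counsellor before not a Privy Counsellor: Okonkwo (a Privy Counsellor) before Takahashi and Haddad (not a Privy Counsellor).
Takahashi and Haddad both have terms served 7 terms, so the next rule applies.
Among Takahashi and Haddad, by date of appointment to current office (earlier first): Takahashi (21 Apr 1995) before Haddad (20 Oct 1997).
Order: Horvat, Mendoza, Okonkwo, Takahashi, Haddad.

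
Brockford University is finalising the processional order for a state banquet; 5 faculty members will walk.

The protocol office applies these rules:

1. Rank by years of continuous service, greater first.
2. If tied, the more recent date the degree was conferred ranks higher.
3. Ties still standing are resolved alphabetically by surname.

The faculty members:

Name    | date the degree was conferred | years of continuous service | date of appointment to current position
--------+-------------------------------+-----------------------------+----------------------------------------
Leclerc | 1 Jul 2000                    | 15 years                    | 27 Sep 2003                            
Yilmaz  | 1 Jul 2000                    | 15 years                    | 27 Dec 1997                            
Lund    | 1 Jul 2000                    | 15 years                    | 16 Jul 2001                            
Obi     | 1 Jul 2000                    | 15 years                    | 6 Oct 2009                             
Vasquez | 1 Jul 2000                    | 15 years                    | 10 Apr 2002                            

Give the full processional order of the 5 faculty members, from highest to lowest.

Leclerc, Lund, Obi, Vasquez, Yilmaz

By years of continuous service (higher first): Leclerc, Lund, Obi, Vasquez and Yilmaz (each 15 years).
Leclerc, Lund, Obi, Vasquez and Yilmaz all have date the degree was conferred 1 Jul 2000, so the next rule applies.
Among Leclerc, Lund, Obi, Vasquez and Yilmaz, alphabetically by surname: Leclerc before Lund before Obi before Vasquez before Yilmaz.
Full order: Leclerc, Lund, Obi, Vasquez, Yilmaz.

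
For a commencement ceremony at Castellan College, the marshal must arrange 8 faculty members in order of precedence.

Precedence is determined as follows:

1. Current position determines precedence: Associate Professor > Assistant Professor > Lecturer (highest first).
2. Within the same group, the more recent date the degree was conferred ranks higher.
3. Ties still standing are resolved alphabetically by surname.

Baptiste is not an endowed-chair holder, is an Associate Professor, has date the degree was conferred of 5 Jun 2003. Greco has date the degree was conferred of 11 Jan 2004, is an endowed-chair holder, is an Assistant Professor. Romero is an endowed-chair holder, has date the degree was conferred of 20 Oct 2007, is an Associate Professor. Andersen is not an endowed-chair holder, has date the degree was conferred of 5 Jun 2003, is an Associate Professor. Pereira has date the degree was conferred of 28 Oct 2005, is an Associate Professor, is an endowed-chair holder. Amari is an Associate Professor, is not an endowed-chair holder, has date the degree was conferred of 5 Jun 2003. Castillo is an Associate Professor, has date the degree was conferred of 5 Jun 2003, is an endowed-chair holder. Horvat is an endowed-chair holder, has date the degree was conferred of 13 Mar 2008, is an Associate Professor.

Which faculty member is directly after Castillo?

Greco

By current position: Horvat, Romero, Pereira, Amari, Andersen, Baptiste and Castillo (Associate Professor); then Greco (Assistant Professor).
Among Horvat, Romero, Pereira, Amari, Andersen, Baptiste and Castillo, by date the degree was conferred (later first): Horvat (13 Mar 2008) before Romero (20 Oct 2007) before Pereira (28 Oct 2005) before Amari, Andersen, Baptiste and Castillo (5 Jun 2003).
Among Amari, Andersen, Baptiste and Castillo, alphabetically by surname: Amari before Andersen before Baptiste before Castillo.
Order: Horvat, Romero, Pereira, Amari, Andersen, Baptiste, Castillo, Greco.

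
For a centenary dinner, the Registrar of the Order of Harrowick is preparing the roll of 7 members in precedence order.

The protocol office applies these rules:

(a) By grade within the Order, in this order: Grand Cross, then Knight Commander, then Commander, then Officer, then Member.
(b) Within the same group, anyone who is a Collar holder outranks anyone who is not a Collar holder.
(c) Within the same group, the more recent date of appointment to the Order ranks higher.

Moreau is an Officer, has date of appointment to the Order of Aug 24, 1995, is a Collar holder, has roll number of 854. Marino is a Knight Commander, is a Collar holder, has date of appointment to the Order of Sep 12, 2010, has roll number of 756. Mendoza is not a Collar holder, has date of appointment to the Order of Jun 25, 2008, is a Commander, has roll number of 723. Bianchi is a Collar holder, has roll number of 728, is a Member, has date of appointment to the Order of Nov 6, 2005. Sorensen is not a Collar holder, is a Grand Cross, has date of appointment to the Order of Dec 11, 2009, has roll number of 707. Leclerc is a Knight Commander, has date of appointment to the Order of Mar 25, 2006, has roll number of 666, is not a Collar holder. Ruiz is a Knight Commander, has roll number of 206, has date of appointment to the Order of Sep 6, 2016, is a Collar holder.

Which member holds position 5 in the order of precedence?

By grade within the Order: Sorensen (Grand Cross); then Ruiz, Marino and Leclerc (Knight Commander); then Mendoza (Commander); then Moreau (Officer); then Bianchi (Member).
Among Ruiz, Marino and Leclerc, a Collar holder before not a Collar holder: Ruiz and Marino (a Collar holder) before Leclerc (not a Collar holder).
Among Ruiz and Marino, by date of appointment to the Order (later first): Ruiz (Sep 6, 2016) before Marino (Sep 12, 2010).
Order: Sorensen, Ruiz, Marino, Leclerc, Mendoza, Moreau, Bianchi.

Mendoza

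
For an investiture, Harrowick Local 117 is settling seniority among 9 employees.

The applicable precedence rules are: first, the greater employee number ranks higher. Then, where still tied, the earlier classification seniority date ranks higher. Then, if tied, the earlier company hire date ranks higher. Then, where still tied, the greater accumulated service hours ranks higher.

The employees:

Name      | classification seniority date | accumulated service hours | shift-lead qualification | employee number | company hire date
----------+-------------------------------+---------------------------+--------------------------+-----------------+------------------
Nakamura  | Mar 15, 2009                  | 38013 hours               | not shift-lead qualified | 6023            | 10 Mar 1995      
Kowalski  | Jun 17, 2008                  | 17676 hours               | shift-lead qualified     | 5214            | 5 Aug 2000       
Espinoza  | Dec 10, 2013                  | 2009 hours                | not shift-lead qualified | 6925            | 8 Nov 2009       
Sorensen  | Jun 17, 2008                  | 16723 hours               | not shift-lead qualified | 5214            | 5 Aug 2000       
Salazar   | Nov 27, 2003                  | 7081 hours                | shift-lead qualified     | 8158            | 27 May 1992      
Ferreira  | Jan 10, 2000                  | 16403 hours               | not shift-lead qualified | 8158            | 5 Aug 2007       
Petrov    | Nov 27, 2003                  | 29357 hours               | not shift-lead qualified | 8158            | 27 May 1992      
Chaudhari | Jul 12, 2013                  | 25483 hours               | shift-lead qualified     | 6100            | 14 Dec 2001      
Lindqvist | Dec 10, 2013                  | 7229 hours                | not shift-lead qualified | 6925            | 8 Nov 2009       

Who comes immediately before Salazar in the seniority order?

By employee number (higher first): Ferreira, Petrov and Salazar (each 8158); then Lindqvist and Espinoza (both 6925); then Chaudhari (6100); then Nakamura (6023); then Kowalski and Sorensen (both 5214).
Among Ferreira, Petrov and Salazar, by classification seniority date (earlier first): Ferreira (Jan 10, 2000) before Petrov and Salazar (Nov 27, 2003).
Petrov and Salazar both have company hire date 27 May 1992, so the next rule applies.
Among Petrov and Salazar, by accumulated service hours (higher first): Petrov (29357 hours) before Salazar (7081 hours).
Lindqvist and Espinoza both have classification seniority date Dec 10, 2013, so the next rule applies.
Lindqvist and Espinoza both have company hire date 8 Nov 2009, so the next rule applies.
Among Lindqvist and Espinoza, by accumulated service hours (higher first): Lindqvist (7229 hours) before Espinoza (2009 hours).
Kowalski and Sorensen both have classification seniority date Jun 17, 2008, so the next rule applies.
Kowalski and Sorensen both have company hire date 5 Aug 2000, so the next rule applies.
Among Kowalski and Sorensen, by accumulated service hours (higher first): Kowalski (17676 hours) before Sorensen (16723 hours).
Order: Ferreira, Petrov, Salazar, Lindqvist, Espinoza, Chaudhari, Nakamura, Kowalski, Sorensen.

Petrov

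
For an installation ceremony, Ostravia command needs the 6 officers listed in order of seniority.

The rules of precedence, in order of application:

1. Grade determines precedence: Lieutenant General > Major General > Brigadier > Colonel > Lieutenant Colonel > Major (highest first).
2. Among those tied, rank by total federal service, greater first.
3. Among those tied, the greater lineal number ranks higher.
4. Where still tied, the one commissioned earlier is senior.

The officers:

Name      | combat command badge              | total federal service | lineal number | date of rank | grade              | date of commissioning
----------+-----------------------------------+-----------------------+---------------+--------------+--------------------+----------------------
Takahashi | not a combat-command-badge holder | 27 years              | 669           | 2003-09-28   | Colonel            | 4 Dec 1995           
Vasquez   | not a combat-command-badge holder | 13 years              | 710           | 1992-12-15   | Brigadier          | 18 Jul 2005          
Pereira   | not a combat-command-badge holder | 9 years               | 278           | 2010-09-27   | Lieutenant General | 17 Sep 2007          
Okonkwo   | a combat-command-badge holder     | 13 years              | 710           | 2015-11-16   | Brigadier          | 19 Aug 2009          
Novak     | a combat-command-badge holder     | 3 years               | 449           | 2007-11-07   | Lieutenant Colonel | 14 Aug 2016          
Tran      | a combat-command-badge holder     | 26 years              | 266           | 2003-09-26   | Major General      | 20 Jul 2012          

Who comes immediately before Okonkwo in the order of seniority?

By grade: Pereira (Lieutenant General); then Tran (Major General); then Vasquez and Okonkwo (Brigadier); then Takahashi (Colonel); then Novak (Lieutenant Colonel).
Vasquez and Okonkwo both have total federal service 13 years, so the next rule applies.
Vasquez and Okonkwo both have lineal number 710, so the next rule applies.
Among Vasquez and Okonkwo, by date of commissioning (earlier first): Vasquez (18 Jul 2005) before Okonkwo (19 Aug 2009).
Order: Pereira, Tran, Vasquez, Okonkwo, Takahashi, Novak.

Vasquez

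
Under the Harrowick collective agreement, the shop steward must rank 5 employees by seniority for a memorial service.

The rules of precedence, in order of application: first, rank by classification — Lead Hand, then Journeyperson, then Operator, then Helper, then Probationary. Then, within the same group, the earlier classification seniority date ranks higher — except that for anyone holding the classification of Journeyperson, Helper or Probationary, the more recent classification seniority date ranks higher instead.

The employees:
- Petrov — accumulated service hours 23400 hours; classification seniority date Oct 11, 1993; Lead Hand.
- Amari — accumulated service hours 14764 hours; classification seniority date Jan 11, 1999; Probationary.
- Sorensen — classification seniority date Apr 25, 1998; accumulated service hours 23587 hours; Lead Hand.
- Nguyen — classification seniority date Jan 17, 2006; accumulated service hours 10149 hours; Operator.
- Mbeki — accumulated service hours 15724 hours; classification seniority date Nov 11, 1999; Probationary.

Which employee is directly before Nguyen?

Sorensen

By classification: Petrov and Sorensen (Lead Hand); then Nguyen (Operator); then Mbeki and Amari (Probationary).
Among Petrov and Sorensen, by classification seniority date (earlier first): Petrov (Oct 11, 1993) before Sorensen (Apr 25, 1998).
Among Mbeki and Amari, by classification seniority date (later first) (reversed rule for this group): Mbeki (Nov 11, 1999) before Amari (Jan 11, 1999).
Order: Petrov, Sorensen, Nguyen, Mbeki, Amari.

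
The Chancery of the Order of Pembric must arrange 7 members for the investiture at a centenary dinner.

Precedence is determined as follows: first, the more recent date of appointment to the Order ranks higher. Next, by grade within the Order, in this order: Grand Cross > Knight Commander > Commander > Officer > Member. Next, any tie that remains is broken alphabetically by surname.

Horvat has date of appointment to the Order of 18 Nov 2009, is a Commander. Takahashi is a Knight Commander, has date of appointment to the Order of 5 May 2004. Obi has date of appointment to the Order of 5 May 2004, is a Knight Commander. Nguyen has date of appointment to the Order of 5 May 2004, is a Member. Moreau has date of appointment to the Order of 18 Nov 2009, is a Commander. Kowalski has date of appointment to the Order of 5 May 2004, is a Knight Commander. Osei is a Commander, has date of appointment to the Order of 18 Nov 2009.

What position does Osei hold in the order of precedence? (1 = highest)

By date of appointment to the Order (later first): Horvat, Moreau and Osei (each 18 Nov 2009); then Kowalski, Obi, Takahashi and Nguyen (each 5 May 2004).
Horvat, Moreau and Osei are each Commander, so the next rule applies.
Among Horvat, Moreau and Osei, alphabetically by surname: Horvat before Moreau before Osei.
Among Kowalski, Obi, Takahashi and Nguyen, by grade within the Order: Kowalski, Obi and Takahashi (Knight Commander) before Nguyen (Member).
Among Kowalski, Obi and Takahashi, alphabetically by surname: Kowalski before Obi before Takahashi.
Order: Horvat, Moreau, Osei, Kowalski, Obi, Takahashi, Nguyen. So position 3.

3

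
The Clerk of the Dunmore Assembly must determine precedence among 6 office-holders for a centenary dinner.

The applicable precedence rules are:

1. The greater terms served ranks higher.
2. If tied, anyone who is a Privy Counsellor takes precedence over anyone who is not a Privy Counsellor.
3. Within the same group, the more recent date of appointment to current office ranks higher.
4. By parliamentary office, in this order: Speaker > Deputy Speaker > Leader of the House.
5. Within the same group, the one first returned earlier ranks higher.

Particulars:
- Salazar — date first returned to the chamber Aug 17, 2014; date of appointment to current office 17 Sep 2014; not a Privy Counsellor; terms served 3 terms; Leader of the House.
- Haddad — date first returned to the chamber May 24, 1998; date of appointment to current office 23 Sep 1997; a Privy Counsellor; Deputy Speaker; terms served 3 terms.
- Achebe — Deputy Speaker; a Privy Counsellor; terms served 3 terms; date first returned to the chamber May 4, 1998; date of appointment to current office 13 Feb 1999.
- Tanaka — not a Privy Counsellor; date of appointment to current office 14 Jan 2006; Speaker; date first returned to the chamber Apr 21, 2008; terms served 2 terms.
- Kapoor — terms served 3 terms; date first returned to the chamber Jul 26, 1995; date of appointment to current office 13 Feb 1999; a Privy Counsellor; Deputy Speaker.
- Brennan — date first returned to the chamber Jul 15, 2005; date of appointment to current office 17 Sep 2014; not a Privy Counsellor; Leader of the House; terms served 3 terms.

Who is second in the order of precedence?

By terms served (higher first): Kapoor, Achebe, Haddad, Brennan and Salazar (each 3 terms); then Tanaka (2 terms).
Among Kapoor, Achebe, Haddad, Brennan and Salazar, a Privy Counsellor before not a Privy Counsellor: Kapoor, Achebe and Haddad (a Privy Counsellor) before Brennan and Salazar (not a Privy Counsellor).
Among Kapoor, Achebe and Haddad, by date of appointment to current office (later first): Kapoor and Achebe (13 Feb 1999) before Haddad (23 Sep 1997).
Kapoor and Achebe are each Deputy Speaker, so the next rule applies.
Among Kapoor and Achebe, by date first returned to the chamber (earlier first): Kapoor (Jul 26, 1995) before Achebe (May 4, 1998).
Brennan and Salazar both have date of appointment to current office 17 Sep 2014, so the next rule applies.
Brennan and Salazar are each Leader of the House, so the next rule applies.
Among Brennan and Salazar, by date first returned to the chamber (earlier first): Brennan (Jul 15, 2005) before Salazar (Aug 17, 2014).
Order: Kapoor, Achebe, Haddad, Brennan, Salazar, Tanaka.

Achebe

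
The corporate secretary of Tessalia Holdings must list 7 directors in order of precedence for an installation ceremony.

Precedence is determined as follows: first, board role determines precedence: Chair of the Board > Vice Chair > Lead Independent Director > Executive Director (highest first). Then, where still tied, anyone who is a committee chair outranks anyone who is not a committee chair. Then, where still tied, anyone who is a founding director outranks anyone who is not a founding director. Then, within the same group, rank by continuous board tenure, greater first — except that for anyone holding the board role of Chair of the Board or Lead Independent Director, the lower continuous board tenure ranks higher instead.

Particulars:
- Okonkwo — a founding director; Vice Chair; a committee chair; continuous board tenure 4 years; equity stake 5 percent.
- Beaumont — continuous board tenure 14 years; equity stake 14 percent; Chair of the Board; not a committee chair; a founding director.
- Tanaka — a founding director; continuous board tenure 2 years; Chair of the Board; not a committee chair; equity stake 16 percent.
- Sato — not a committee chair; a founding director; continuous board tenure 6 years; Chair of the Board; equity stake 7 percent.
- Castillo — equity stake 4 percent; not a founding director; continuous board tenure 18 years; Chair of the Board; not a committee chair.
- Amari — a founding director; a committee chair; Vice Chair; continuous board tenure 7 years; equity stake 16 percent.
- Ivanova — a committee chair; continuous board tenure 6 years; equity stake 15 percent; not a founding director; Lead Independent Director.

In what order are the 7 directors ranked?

By board role: Tanaka, Sato, Beaumont and Castillo (Chair of the Board); then Amari and Okonkwo (Vice Chair); then Ivanova (Lead Independent Director).
Tanaka, Sato, Beaumont and Castillo are each not a committee chair, so the next rule applies.
Among Tanaka, Sato, Beaumont and Castillo, a founding director before not a founding director: Tanaka, Sato and Beaumont (a founding director) before Castillo (not a founding director).
Among Tanaka, Sato and Beaumont, by continuous board tenure (lower first) (reversed rule for this group): Tanaka (2 years) before Sato (6 years) before Beaumont (14 years).
Amari and Okonkwo are each a committee chair, so the next rule applies.
Amari and Okonkwo are each a founding director, so the next rule applies.
Among Amari and Okonkwo, by continuous board tenure (higher first): Amari (7 years) before Okonkwo (4 years).
Full order: Tanaka, Sato, Beaumont, Castillo, Amari, Okonkwo, Ivanova.

Tanaka, Sato, Beaumont, Castillo, Amari, Okonkwo, Ivanova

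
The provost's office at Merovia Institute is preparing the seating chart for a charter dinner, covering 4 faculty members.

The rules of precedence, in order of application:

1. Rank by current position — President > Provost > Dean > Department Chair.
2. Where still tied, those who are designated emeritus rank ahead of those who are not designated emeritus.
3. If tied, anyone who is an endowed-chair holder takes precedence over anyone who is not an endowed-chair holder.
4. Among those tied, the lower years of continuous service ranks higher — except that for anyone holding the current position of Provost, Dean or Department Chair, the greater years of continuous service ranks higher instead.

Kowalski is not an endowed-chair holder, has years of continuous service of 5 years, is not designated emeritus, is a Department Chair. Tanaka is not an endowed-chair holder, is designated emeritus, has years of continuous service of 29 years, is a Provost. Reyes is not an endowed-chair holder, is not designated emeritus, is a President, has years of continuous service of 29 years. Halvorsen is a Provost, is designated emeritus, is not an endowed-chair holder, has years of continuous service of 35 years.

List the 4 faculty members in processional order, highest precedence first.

Reyes, Halvorsen, Tanaka, Kowalski

By current position: Reyes (President); then Halvorsen and Tanaka (Provost); then Kowalski (Department Chair).
Halvorsen and Tanaka are each designated emeritus, so the next rule applies.
Halvorsen and Tanaka are each not an endowed-chair holder, so the next rule applies.
Among Halvorsen and Tanaka, by years of continuous service (higher first) (reversed rule for this group): Halvorsen (35 years) before Tanaka (29 years).
Full order: Reyes, Halvorsen, Tanaka, Kowalski.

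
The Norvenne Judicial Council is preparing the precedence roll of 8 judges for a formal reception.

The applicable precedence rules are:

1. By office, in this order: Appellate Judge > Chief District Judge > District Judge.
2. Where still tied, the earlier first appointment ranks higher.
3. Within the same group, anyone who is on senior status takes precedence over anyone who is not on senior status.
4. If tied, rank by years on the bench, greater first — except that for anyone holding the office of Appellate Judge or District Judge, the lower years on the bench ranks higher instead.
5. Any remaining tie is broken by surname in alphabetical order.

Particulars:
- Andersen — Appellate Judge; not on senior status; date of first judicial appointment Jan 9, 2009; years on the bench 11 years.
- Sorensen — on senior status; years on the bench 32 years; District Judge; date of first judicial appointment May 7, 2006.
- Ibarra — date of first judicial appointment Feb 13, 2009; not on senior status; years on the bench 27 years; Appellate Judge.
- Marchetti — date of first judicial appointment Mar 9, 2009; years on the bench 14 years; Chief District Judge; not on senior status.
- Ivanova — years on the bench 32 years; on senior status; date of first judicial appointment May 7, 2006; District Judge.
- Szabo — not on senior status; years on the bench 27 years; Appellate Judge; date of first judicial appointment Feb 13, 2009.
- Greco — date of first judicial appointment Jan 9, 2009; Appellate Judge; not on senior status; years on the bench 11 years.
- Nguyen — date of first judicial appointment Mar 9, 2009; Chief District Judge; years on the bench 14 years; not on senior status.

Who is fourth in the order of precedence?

Szabo

By office: Andersen, Greco, Ibarra and Szabo (Appellate Judge); then Marchetti and Nguyen (Chief District Judge); then Ivanova and Sorensen (District Judge).
Among Andersen, Greco, Ibarra and Szabo, by date of first judicial appointment (earlier first): Andersen and Greco (Jan 9, 2009) before Ibarra and Szabo (Feb 13, 2009).
Andersen and Greco are each not on senior status, so the next rule applies.
Andersen and Greco both have years on the bench 11 years, so the next rule applies.
Among Andersen and Greco, alphabetically by surname: Andersen before Greco.
Ibarra and Szabo are each not on senior status, so the next rule applies.
Ibarra and Szabo both have years on the bench 27 years, so the next rule applies.
Among Ibarra and Szabo, alphabetically by surname: Ibarra before Szabo.
Marchetti and Nguyen both have date of first judicial appointment Mar 9, 2009, so the next rule applies.
Marchetti and Nguyen are each not on senior status, so the next rule applies.
Marchetti and Nguyen both have years on the bench 14 years, so the next rule applies.
Among Marchetti and Nguyen, alphabetically by surname: Marchetti before Nguyen.
Ivanova and Sorensen both have date of first judicial appointment May 7, 2006, so the next rule applies.
Ivanova and Sorensen are each on senior status, so the next rule applies.
Ivanova and Sorensen both have years on the bench 32 years, so the next rule applies.
Among Ivanova and Sorensen, alphabetically by surname: Ivanova before Sorensen.
Order: Andersen, Greco, Ibarra, Szabo, Marchetti, Nguyen, Ivanova, Sorensen.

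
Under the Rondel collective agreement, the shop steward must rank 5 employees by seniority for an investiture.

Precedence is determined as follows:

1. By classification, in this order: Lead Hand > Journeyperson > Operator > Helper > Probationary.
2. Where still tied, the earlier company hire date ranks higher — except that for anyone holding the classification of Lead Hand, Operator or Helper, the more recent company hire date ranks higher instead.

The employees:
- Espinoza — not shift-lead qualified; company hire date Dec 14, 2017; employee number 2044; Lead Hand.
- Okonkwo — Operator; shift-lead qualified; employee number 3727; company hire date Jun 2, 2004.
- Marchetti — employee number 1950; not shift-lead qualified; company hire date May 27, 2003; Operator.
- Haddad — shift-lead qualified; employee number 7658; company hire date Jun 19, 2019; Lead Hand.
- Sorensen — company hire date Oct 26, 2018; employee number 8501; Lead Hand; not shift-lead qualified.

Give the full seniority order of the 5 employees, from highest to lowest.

Haddad, Sorensen, Espinoza, Okonkwo, Marchetti

By classification: Haddad, Sorensen and Espinoza (Lead Hand); then Okonkwo and Marchetti (Operator).
Among Haddad, Sorensen and Espinoza, by company hire date (later first) (reversed rule for this group): Haddad (Jun 19, 2019) before Sorensen (Oct 26, 2018) before Espinoza (Dec 14, 2017).
Among Okonkwo and Marchetti, by company hire date (later first) (reversed rule for this group): Okonkwo (Jun 2, 2004) before Marchetti (May 27, 2003).
Full order: Haddad, Sorensen, Espinoza, Okonkwo, Marchetti.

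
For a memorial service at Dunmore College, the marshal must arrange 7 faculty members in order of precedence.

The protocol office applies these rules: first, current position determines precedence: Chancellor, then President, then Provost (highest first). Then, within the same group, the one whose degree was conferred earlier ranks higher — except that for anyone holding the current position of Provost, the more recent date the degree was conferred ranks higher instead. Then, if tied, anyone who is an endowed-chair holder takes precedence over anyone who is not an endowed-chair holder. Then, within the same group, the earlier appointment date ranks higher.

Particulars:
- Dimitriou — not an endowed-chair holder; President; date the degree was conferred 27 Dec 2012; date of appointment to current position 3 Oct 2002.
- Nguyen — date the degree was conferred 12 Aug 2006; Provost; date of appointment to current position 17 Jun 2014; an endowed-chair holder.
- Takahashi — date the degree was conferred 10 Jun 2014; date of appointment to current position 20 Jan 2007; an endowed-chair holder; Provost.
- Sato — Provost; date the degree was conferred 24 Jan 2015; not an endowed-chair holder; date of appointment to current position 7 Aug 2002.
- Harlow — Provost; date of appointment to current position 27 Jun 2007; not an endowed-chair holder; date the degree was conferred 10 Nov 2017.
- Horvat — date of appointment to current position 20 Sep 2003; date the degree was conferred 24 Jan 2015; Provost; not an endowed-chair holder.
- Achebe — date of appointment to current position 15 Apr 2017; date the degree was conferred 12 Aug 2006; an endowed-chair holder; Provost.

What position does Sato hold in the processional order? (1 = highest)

3

By current position: Dimitriou (President); then Harlow, Sato, Horvat, Takahashi, Nguyen and Achebe (Provost).
Among Harlow, Sato, Horvat, Takahashi, Nguyen and Achebe, by date the degree was conferred (later first) (reversed rule for this group): Harlow (10 Nov 2017) before Sato and Horvat (24 Jan 2015) before Takahashi (10 Jun 2014) before Nguyen and Achebe (12 Aug 2006).
Sato and Horvat are each not an endowed-chair holder, so the next rule applies.
Among Sato and Horvat, by date of appointment to current position (earlier first): Sato (7 Aug 2002) before Horvat (20 Sep 2003).
Nguyen and Achebe are each an endowed-chair holder, so the next rule applies.
Among Nguyen and Achebe, by date of appointment to current position (earlier first): Nguyen (17 Jun 2014) before Achebe (15 Apr 2017).
Order: Dimitriou, Harlow, Sato, Horvat, Takahashi, Nguyen, Achebe. So position 3.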